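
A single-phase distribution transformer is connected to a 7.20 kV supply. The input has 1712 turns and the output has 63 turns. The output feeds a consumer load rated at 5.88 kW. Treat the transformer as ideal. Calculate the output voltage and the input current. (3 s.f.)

V_out = V_in × N_out/N_in = 7200 × 63/1712 = 264.95 V.
I_out = P/V_out = 5880/264.95 = 22.193 A.
I_in = I_out × N_out/N_in = 22.193 × 63/1712 = 0.817 A.

V_out ≈ 265 V, I_in ≈ 0.817 A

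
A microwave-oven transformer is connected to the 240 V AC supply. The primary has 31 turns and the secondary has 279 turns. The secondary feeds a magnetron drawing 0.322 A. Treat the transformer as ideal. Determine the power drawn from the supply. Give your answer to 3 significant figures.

I_p = I_s × N_s/N_p = 0.322 × 279/31 = 2.8980 A.
P = V_p I_p = 240 × 2.8980 = 696 W.

P ≈ 696 W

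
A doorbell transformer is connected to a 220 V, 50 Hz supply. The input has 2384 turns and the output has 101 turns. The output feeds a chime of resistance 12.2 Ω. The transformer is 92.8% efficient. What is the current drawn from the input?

V_out = 220 × 101/2384 = 9.3205 V.
I_out = V_out/R = 9.3205/12.2 = 0.76397 A.
P_out = V_out I_out = 9.3205 × 0.76397 = 7.1206 W.
P_in = P_out/η = 7.1206/0.928 = 7.6730 W.
I_in = P_in/V_in = 7.6730/220 = 0.0349 A.

I_in ≈ 0.0349 A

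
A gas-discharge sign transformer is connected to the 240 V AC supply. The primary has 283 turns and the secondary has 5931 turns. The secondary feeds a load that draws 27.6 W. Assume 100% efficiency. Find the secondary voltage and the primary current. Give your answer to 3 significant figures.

V_s ≈ 5030 V, I_p ≈ 0.115 A

V_s = V_p × N_s/N_p = 240 × 5931/283 = 5029.8 V.
I_s = P/V_s = 27.6/5029.8 = 0.0054873 A.
I_p = I_s × N_s/N_p = 0.0054873 × 5931/283 = 0.115 A.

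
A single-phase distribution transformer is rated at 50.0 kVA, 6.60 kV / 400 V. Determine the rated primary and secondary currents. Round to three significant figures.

I_p ≈ 7.58 A, I_s ≈ 125 A

I_p = S/V_p = 50000/6600 = 7.58 A.
I_s = S/V_s = 50000/400 = 125 A.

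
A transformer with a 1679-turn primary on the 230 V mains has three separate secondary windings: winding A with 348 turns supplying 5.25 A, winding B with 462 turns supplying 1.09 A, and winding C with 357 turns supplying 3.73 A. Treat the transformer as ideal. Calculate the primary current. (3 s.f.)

I_p ≈ 2.18 A

V_A = 230 × 348/1679 = 47.671 V; V_B = 230 × 462/1679 = 63.288 V; V_C = 230 × 357/1679 = 48.904 V.
P_out = V_A I_A + V_B I_B + V_C I_C = 47.671×5.25 + 63.288×1.09 + 48.904×3.73 = 250.27 + 68.984 + 182.41 = 501.67 W.
Ideal ⇒ P_in = P_out, so I_p = P_out/V_p = 501.67/230 = 2.18 A.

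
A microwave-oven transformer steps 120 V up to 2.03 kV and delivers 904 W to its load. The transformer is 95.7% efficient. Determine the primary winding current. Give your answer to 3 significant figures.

P_in = P_out/η = 904/0.957 = 944.62 W.
I_p = P_in/V_p = 944.62/120 = 7.87 A.

I_p ≈ 7.87 A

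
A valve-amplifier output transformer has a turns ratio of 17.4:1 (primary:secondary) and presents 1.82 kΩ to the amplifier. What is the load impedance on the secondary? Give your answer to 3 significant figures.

Z_s ≈ 6.01 Ω

Z_s = Z_p/(N_p/N_s)² = 1820/17.4² = 6.01 Ω.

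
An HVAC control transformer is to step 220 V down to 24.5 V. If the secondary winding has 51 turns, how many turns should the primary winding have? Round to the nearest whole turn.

N_p/N_s = V_p/V_s, so N_p = 51 × 220/24.5 = 458.0 ≈ 458 turns.

N_p = 458 turns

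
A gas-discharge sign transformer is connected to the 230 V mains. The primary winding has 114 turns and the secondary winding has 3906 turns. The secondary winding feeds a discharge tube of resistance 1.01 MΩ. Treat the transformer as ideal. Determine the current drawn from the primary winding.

V_s = V_p × N_s/N_p = 230 × 3906/114 = 7880.5 V.
I_s = V_s/R = 7880.5/(1.01×10^6) = 0.0078025 A.
For an ideal transformer I_p N_p = I_s N_s, so I_p = 0.0078025 × 3906/114 = 0.267 A.

I_p ≈ 0.267 A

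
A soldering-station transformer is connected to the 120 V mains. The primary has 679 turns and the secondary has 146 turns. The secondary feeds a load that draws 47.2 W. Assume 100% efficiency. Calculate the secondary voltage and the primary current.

V_s ≈ 25.8 V, I_p ≈ 0.393 A

V_s = V_p × N_s/N_p = 120 × 146/679 = 25.803 V.
I_s = P/V_s = 47.2/25.803 = 1.8293 A.
I_p = I_s × N_s/N_p = 1.8293 × 146/679 = 0.393 A.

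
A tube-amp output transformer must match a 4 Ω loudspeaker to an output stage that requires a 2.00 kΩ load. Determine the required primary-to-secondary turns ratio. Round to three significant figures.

N_p/N_s ≈ 22.4

Z_p/Z_s = (N_p/N_s)², so N_p/N_s = √(2000/4) = √500 = 22.4.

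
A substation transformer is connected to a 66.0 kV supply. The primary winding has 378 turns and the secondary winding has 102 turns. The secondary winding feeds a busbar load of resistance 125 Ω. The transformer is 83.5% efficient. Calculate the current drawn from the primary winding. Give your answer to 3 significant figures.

V_s = 66000 × 102/378 = 17810 V.
I_s = V_s/R = 17810/125 = 142.48 A.
P_out = V_s I_s = 17810 × 142.48 = 2.5374×10^6 W.
P_in = P_out/η = 2.5374×10^6/0.835 = 3.0388×10^6 W.
I_p = P_in/V_p = 3.0388×10^6/66000 = 46.0 A.

I_p ≈ 46.0 A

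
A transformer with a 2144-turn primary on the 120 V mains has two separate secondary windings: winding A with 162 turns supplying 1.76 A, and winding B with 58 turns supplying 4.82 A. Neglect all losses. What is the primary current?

I_p ≈ 0.263 A

V_A = 120 × 162/2144 = 9.0672 V; V_B = 120 × 58/2144 = 3.2463 V.
P_out = V_A I_A + V_B I_B = 9.0672×1.76 + 3.2463×4.82 = 15.958 + 15.647 = 31.605 W.
Ideal ⇒ P_in = P_out, so I_p = P_out/V_p = 31.605/120 = 0.263 A.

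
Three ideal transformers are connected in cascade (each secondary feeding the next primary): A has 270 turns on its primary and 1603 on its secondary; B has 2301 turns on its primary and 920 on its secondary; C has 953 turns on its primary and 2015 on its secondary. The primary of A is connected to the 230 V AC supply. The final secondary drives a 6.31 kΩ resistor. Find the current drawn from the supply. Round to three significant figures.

I_supply ≈ 0.918 A

Secondary of A: V = 230.00 × 1603/270 = 1365.5 V.
Secondary of B: V = 1365.5 × 920/2301 = 545.97 V.
Secondary of C: V = 545.97 × 2015/953 = 1154.4 V.
I_load = 1154.4/6310 = 0.18295 A, so P_out = 1154.4 × 0.18295 = 211.19 W.
All ideal ⇒ P_in = P_out, so I_supply = 211.19/230 = 0.918 A.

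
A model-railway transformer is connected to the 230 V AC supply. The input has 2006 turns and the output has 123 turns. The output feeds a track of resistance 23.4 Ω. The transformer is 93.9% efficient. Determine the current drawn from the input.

V_out = 230 × 123/2006 = 14.103 V.
I_out = V_out/R = 14.103/23.4 = 0.60268 A.
P_out = V_out I_out = 14.103 × 0.60268 = 8.4994 W.
P_in = P_out/η = 8.4994/0.939 = 9.0515 W.
I_in = P_in/V_in = 9.0515/230 = 0.0394 A.

I_in ≈ 0.0394 A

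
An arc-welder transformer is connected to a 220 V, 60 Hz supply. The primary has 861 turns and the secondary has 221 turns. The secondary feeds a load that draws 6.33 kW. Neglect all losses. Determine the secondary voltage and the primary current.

V_s = V_p × N_s/N_p = 220 × 221/861 = 56.469 V.
I_s = P/V_s = 6330/56.469 = 112.10 A.
I_p = I_s × N_s/N_p = 112.10 × 221/861 = 28.8 A.

V_s ≈ 56.5 V, I_p ≈ 28.8 A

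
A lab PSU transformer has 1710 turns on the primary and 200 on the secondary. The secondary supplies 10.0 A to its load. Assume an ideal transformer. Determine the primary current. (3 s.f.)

For an ideal transformer I_p/I_s = N_s/N_p, so I_p = 10.0 × 200/1710 = 1.17 A.

I_p ≈ 1.17 A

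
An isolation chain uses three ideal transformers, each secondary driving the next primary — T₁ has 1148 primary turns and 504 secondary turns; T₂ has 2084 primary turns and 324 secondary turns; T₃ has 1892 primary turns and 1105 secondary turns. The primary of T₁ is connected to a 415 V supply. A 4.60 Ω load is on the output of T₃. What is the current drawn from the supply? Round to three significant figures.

After T₁: V = 415.00 × 504/1148 = 182.20 V.
After T₂: V = 182.20 × 324/2084 = 28.326 V.
After T₃: V = 28.326 × 1105/1892 = 16.543 V.
I_load = 16.543/4.60 = 3.5964 A, so P_out = 16.543 × 3.5964 = 59.497 W.
All ideal ⇒ P_in = P_out, so I_supply = 59.497/415 = 0.143 A.

I_supply ≈ 0.143 A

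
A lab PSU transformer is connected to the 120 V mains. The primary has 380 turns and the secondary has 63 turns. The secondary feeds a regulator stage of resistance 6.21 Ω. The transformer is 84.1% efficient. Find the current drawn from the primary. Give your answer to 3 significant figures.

I_p ≈ 0.632 A

V_s = 120 × 63/380 = 19.895 V.
I_s = V_s/R = 19.895/6.21 = 3.2037 A.
P_out = V_s I_s = 19.895 × 3.2037 = 63.736 W.
P_in = P_out/η = 63.736/0.841 = 75.786 W.
I_p = P_in/V_p = 75.786/120 = 0.632 A.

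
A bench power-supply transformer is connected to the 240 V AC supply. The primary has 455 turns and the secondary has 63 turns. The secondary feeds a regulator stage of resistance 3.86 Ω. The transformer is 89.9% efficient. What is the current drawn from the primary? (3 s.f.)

V_s = 240 × 63/455 = 33.231 V.
I_s = V_s/R = 33.231/3.86 = 8.6090 A.
P_out = V_s I_s = 33.231 × 8.6090 = 286.08 W.
P_in = P_out/η = 286.08/0.899 = 318.22 W.
I_p = P_in/V_p = 318.22/240 = 1.33 A.

I_p ≈ 1.33 A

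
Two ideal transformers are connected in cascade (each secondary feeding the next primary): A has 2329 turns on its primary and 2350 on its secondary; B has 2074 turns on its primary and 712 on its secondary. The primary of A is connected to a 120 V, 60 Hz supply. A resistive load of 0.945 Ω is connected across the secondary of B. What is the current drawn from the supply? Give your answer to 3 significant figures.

Secondary of A: V = 120.00 × 2350/2329 = 121.08 V.
Secondary of B: V = 121.08 × 712/2074 = 41.567 V.
I_load = 41.567/0.945 = 43.986 A, so P_out = 41.567 × 43.986 = 1828.4 W.
All ideal ⇒ P_in = P_out, so I_supply = 1828.4/120 = 15.2 A.

I_supply ≈ 15.2 A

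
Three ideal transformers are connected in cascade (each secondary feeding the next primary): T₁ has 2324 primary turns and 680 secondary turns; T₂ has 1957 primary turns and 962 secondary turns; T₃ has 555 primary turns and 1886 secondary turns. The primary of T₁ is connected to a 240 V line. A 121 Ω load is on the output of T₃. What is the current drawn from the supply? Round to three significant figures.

I_supply ≈ 0.474 A

Secondary of T₁: V = 240.00 × 680/2324 = 70.224 V.
Secondary of T₂: V = 70.224 × 962/1957 = 34.520 V.
Secondary of T₃: V = 34.520 × 1886/555 = 117.31 V.
I_load = 117.31/121 = 0.96946 A, so P_out = 117.31 × 0.96946 = 113.72 W.
All ideal ⇒ P_in = P_out, so I_supply = 113.72/240 = 0.474 A.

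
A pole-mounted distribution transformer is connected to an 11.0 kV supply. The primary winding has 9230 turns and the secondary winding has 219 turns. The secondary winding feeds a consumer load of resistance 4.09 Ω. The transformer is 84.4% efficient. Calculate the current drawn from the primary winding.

I_p ≈ 1.79 A

V_s = 11000 × 219/9230 = 261.00 V.
I_s = V_s/R = 261.00/4.09 = 63.813 A.
P_out = V_s I_s = 261.00 × 63.813 = 16655 W.
P_in = P_out/η = 16655/0.844 = 19734 W.
I_p = P_in/V_p = 19734/11000 = 1.79 A.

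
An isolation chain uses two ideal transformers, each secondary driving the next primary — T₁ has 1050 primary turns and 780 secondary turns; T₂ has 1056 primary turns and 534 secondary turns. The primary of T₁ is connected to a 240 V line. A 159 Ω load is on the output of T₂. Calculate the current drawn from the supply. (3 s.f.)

I_supply ≈ 0.213 A

After T₁: V = 240.00 × 780/1050 = 178.29 V.
After T₂: V = 178.29 × 534/1056 = 90.156 V.
I_load = 90.156/159 = 0.56702 A, so P_out = 90.156 × 0.56702 = 51.120 W.
All ideal ⇒ P_in = P_out, so I_supply = 51.120/240 = 0.213 A.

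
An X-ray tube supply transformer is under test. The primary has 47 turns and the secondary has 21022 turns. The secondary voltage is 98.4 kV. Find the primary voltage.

V_p/V_s = N_p/N_s, so V_p = 98400 × 47/21022 = 220 V.

V_p ≈ 220 V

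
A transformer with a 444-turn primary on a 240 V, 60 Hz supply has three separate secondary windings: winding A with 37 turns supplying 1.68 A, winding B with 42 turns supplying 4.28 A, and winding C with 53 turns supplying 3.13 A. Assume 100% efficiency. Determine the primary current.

I_p ≈ 0.918 A

V_A = 240 × 37/444 = 20.000 V; V_B = 240 × 42/444 = 22.703 V; V_C = 240 × 53/444 = 28.649 V.
P_out = V_A I_A + V_B I_B + V_C I_C = 20.000×1.68 + 22.703×4.28 + 28.649×3.13 = 33.600 + 97.168 + 89.670 = 220.44 W.
Ideal ⇒ P_in = P_out, so I_p = P_out/V_p = 220.44/240 = 0.918 A.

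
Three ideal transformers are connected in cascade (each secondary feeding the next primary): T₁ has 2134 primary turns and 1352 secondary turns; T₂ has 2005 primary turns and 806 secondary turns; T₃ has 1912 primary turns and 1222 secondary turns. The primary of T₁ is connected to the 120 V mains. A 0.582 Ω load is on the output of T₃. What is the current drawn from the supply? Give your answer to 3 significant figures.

I_supply ≈ 5.46 A

Secondary of T₁: V = 120.00 × 1352/2134 = 76.026 V.
Secondary of T₂: V = 76.026 × 806/2005 = 30.562 V.
Secondary of T₃: V = 30.562 × 1222/1912 = 19.533 V.
I_load = 19.533/0.582 = 33.562 A, so P_out = 19.533 × 33.562 = 655.56 W.
All ideal ⇒ P_in = P_out, so I_supply = 655.56/120 = 5.46 A.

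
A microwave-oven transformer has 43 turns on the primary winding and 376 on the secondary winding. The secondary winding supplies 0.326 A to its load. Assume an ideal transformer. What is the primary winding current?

I_p ≈ 2.85 A

For an ideal transformer I_p/I_s = N_s/N_p, so I_p = 0.326 × 376/43 = 2.85 A.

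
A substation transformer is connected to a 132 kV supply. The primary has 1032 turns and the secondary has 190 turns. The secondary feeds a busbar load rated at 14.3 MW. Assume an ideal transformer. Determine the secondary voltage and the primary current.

V_s ≈ 24300 V, I_p ≈ 108 A

V_s = V_p × N_s/N_p = 132000 × 190/1032 = 24302 V.
I_s = P/V_s = 1.43×10^7/24302 = 588.42 A.
I_p = I_s × N_s/N_p = 588.42 × 190/1032 = 108 A.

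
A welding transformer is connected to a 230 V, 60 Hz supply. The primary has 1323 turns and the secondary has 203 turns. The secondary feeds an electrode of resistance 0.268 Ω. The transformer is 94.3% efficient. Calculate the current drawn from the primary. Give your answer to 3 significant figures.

I_p ≈ 21.4 A

V_s = 230 × 203/1323 = 35.291 V.
I_s = V_s/R = 35.291/0.268 = 131.68 A.
P_out = V_s I_s = 35.291 × 131.68 = 4647.2 W.
P_in = P_out/η = 4647.2/0.943 = 4928.1 W.
I_p = P_in/V_p = 4928.1/230 = 21.4 A.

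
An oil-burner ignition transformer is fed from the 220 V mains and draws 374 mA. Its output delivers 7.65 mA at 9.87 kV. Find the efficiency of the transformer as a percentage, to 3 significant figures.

η ≈ 91.8%

P_in = 220 × 0.374 = 82.2800 W.
P_out = 9870 × 0.00765 = 75.5055 W.
η = P_out/P_in = 75.5055/82.2800 = 0.918.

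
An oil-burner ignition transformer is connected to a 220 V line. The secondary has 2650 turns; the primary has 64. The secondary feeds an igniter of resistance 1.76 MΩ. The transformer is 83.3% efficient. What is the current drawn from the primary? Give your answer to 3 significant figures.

I_p ≈ 0.257 A

V_s = 220 × 2650/64 = 9109.4 V.
I_s = V_s/R = 9109.4/(1.76×10^6) = 0.0051758 A.
P_out = V_s I_s = 9109.4 × 0.0051758 = 47.148 W.
P_in = P_out/η = 47.148/0.833 = 56.600 W.
I_p = P_in/V_p = 56.600/220 = 0.257 A.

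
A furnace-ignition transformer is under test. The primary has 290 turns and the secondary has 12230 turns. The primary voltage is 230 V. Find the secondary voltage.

V_s ≈ 9700 V

V_s/V_p = N_s/N_p, so V_s = 230 × 12230/290 = 9700 V.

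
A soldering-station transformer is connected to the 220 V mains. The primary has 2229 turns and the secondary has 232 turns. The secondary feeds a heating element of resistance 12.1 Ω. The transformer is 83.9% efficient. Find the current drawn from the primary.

V_s = 220 × 232/2229 = 22.898 V.
I_s = V_s/R = 22.898/12.1 = 1.8924 A.
P_out = V_s I_s = 22.898 × 1.8924 = 43.333 W.
P_in = P_out/η = 43.333/0.839 = 51.648 W.
I_p = P_in/V_p = 51.648/220 = 0.235 A.

I_p ≈ 0.235 A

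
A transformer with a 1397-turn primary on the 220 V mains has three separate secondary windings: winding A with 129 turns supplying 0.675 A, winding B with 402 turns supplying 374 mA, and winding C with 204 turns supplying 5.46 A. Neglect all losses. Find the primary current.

I_p ≈ 0.967 A

V_A = 220 × 129/1397 = 20.315 V; V_B = 220 × 402/1397 = 63.307 V; V_C = 220 × 204/1397 = 32.126 V.
P_out = V_A I_A + V_B I_B + V_C I_C = 20.315×0.675 + 63.307×0.374 + 32.126×5.46 = 13.713 + 23.677 + 175.41 = 212.80 W.
Ideal ⇒ P_in = P_out, so I_p = P_out/V_p = 212.80/220 = 0.967 A.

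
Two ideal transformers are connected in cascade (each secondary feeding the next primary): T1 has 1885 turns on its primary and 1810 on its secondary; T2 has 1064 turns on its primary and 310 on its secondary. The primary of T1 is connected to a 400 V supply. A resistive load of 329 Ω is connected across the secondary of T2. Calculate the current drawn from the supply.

I_supply ≈ 0.0952 A

Secondary of T1: V = 400.00 × 1810/1885 = 384.08 V.
Secondary of T2: V = 384.08 × 310/1064 = 111.90 V.
I_load = 111.90/329 = 0.34014 A, so P_out = 111.90 × 0.34014 = 38.063 W.
All ideal ⇒ P_in = P_out, so I_supply = 38.063/400 = 0.0952 A.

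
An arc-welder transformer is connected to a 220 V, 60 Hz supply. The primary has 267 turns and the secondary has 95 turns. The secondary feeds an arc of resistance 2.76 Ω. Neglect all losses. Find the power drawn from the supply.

P ≈ 2220 W

V_s = V_p × N_s/N_p = 220 × 95/267 = 78.277 V.
I_s = V_s/R = 78.277/2.76 = 28.361 A.
I_p = I_s × N_s/N_p = 28.361 × 95/267 = 10.091 A.
P = V_p I_p = 220 × 10.091 = 2220 W.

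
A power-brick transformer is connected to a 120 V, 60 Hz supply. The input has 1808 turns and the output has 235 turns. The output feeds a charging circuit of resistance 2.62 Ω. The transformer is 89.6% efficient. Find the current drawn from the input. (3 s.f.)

V_out = 120 × 235/1808 = 15.597 V.
I_out = V_out/R = 15.597/2.62 = 5.9532 A.
P_out = V_out I_out = 15.597 × 5.9532 = 92.854 W.
P_in = P_out/η = 92.854/0.896 = 103.63 W.
I_in = P_in/V_in = 103.63/120 = 0.864 A.

I_in ≈ 0.864 A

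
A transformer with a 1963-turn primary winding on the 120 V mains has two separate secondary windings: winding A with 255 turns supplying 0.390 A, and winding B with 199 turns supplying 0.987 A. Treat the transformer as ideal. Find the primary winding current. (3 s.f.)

I_p ≈ 0.151 A

V_A = 120 × 255/1963 = 15.588 V; V_B = 120 × 199/1963 = 12.165 V.
P_out = V_A I_A + V_B I_B = 15.588×0.390 + 12.165×0.987 = 6.0795 + 12.007 = 18.086 W.
Ideal ⇒ P_in = P_out, so I_p = P_out/V_p = 18.086/120 = 0.151 A.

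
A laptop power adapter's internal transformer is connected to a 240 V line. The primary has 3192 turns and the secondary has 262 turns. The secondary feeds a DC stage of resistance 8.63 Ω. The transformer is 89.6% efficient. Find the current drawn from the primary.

I_p ≈ 0.209 A

V_s = 240 × 262/3192 = 19.699 V.
I_s = V_s/R = 19.699/8.63 = 2.2826 A.
P_out = V_s I_s = 19.699 × 2.2826 = 44.966 W.
P_in = P_out/η = 44.966/0.896 = 50.186 W.
I_p = P_in/V_p = 50.186/240 = 0.209 A.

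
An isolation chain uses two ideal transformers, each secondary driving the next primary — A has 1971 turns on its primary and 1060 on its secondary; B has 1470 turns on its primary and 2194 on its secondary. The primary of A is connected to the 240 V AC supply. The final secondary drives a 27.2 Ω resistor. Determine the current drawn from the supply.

I_supply ≈ 5.68 A

Secondary of A: V = 240.00 × 1060/1971 = 129.07 V.
Secondary of B: V = 129.07 × 2194/1470 = 192.64 V.
I_load = 192.64/27.2 = 7.0824 A, so P_out = 192.64 × 7.0824 = 1364.4 W.
All ideal ⇒ P_in = P_out, so I_supply = 1364.4/240 = 5.68 A.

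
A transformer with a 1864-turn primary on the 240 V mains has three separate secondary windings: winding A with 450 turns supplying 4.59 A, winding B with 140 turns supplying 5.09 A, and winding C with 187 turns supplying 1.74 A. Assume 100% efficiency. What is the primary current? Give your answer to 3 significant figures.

I_p ≈ 1.66 A

V_A = 240 × 450/1864 = 57.940 V; V_B = 240 × 140/1864 = 18.026 V; V_C = 240 × 187/1864 = 24.077 V.
P_out = V_A I_A + V_B I_B + V_C I_C = 57.940×4.59 + 18.026×5.09 + 24.077×1.74 = 265.94 + 91.751 + 41.894 = 399.59 W.
Ideal ⇒ P_in = P_out, so I_p = P_out/V_p = 399.59/240 = 1.66 A.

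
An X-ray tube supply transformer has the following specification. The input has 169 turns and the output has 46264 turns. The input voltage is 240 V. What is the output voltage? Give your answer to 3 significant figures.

V_out ≈ 65700 V

V_out/V_in = N_out/N_in, so V_out = 240 × 46264/169 = 65700 V.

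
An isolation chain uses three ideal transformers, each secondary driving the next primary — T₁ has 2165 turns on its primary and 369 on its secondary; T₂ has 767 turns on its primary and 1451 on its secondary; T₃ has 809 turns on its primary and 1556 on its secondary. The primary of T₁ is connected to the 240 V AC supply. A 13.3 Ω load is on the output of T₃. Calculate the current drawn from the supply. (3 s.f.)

After T₁: V = 240.00 × 369/2165 = 40.905 V.
After T₂: V = 40.905 × 1451/767 = 77.384 V.
After T₃: V = 77.384 × 1556/809 = 148.84 V.
I_load = 148.84/13.3 = 11.191 A, so P_out = 148.84 × 11.191 = 1665.6 W.
All ideal ⇒ P_in = P_out, so I_supply = 1665.6/240 = 6.94 A.

I_supply ≈ 6.94 A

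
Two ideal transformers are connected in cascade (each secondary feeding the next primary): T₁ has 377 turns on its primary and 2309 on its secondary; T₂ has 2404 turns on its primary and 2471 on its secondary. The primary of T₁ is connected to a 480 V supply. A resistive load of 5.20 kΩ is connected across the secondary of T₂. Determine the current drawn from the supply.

I_supply ≈ 3.66 A

After T₁: V = 480.00 × 2309/377 = 2939.8 V.
After T₂: V = 2939.8 × 2471/2404 = 3021.8 V.
I_load = 3021.8/5200 = 0.58111 A, so P_out = 3021.8 × 0.58111 = 1756.0 W.
All ideal ⇒ P_in = P_out, so I_supply = 1756.0/480 = 3.66 A.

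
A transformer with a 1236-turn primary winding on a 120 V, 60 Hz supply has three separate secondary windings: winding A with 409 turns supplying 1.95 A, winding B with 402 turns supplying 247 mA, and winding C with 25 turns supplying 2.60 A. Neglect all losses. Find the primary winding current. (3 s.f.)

I_p ≈ 0.778 A

V_A = 120 × 409/1236 = 39.709 V; V_B = 120 × 402/1236 = 39.029 V; V_C = 120 × 25/1236 = 2.4272 V.
P_out = V_A I_A + V_B I_B + V_C I_C = 39.709×1.95 + 39.029×0.247 + 2.4272×2.60 = 77.432 + 9.6402 + 6.3107 = 93.383 W.
Ideal ⇒ P_in = P_out, so I_p = P_out/V_p = 93.383/120 = 0.778 A.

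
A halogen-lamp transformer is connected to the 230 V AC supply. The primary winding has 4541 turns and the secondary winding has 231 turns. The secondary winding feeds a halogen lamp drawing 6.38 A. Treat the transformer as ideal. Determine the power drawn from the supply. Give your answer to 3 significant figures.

P ≈ 74.6 W

I_p = I_s × N_s/N_p = 6.38 × 231/4541 = 0.32455 A.
P = V_p I_p = 230 × 0.32455 = 74.6 W.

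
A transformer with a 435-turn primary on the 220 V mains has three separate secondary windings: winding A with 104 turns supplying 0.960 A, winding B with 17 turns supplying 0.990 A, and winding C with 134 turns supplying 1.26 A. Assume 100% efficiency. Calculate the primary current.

I_p ≈ 0.656 A

V_A = 220 × 104/435 = 52.598 V; V_B = 220 × 17/435 = 8.5977 V; V_C = 220 × 134/435 = 67.770 V.
P_out = V_A I_A + V_B I_B + V_C I_C = 52.598×0.960 + 8.5977×0.990 + 67.770×1.26 = 50.494 + 8.5117 + 85.390 = 144.40 W.
Ideal ⇒ P_in = P_out, so I_p = P_out/V_p = 144.40/220 = 0.656 A.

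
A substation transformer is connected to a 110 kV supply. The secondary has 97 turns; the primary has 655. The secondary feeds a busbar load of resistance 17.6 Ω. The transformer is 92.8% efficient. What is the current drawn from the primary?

I_p ≈ 148 A

V_s = 110000 × 97/655 = 16290 V.
I_s = V_s/R = 16290/17.6 = 925.57 A.
P_out = V_s I_s = 16290 × 925.57 = 1.5078×10^7 W.
P_in = P_out/η = 1.5078×10^7/0.928 = 1.6247×10^7 W.
I_p = P_in/V_p = 1.6247×10^7/110000 = 148 A.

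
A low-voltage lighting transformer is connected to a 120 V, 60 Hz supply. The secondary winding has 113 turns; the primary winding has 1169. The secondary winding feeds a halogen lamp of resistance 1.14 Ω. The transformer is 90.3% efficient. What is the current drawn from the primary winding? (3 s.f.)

V_s = 120 × 113/1169 = 11.600 V.
I_s = V_s/R = 11.600/1.14 = 10.175 A.
P_out = V_s I_s = 11.600 × 10.175 = 118.03 W.
P_in = P_out/η = 118.03/0.903 = 130.71 W.
I_p = P_in/V_p = 130.71/120 = 1.09 A.

I_p ≈ 1.09 A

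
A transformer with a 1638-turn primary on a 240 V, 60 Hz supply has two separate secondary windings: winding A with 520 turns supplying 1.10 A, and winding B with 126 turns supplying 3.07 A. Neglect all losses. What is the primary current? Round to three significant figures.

V_A = 240 × 520/1638 = 76.190 V; V_B = 240 × 126/1638 = 18.462 V.
P_out = V_A I_A + V_B I_B = 76.190×1.10 + 18.462×3.07 = 83.810 + 56.677 = 140.49 W.
Ideal ⇒ P_in = P_out, so I_p = P_out/V_p = 140.49/240 = 0.585 A.

I_p ≈ 0.585 A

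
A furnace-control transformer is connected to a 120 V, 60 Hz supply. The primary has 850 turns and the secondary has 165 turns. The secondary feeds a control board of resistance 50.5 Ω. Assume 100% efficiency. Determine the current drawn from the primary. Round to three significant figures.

I_p ≈ 0.0895 A

V_s = V_p × N_s/N_p = 120 × 165/850 = 23.294 V.
I_s = V_s/R = 23.294/50.5 = 0.46127 A.
For an ideal transformer I_p N_p = I_s N_s, so I_p = 0.46127 × 165/850 = 0.0895 A.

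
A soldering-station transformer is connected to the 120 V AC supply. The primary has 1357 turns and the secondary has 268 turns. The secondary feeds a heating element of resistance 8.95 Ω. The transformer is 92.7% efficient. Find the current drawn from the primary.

I_p ≈ 0.564 A

V_s = 120 × 268/1357 = 23.699 V.
I_s = V_s/R = 23.699/8.95 = 2.6480 A.
P_out = V_s I_s = 23.699 × 2.6480 = 62.755 W.
P_in = P_out/η = 62.755/0.927 = 67.697 W.
I_p = P_in/V_p = 67.697/120 = 0.564 A.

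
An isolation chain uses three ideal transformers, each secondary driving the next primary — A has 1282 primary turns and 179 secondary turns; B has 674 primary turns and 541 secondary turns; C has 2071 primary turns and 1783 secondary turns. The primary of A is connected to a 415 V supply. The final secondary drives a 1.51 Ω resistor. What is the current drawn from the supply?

I_supply ≈ 2.56 A

Secondary of A: V = 415.00 × 179/1282 = 57.945 V.
Secondary of B: V = 57.945 × 541/674 = 46.510 V.
Secondary of C: V = 46.510 × 1783/2071 = 40.043 V.
I_load = 40.043/1.51 = 26.518 A, so P_out = 40.043 × 26.518 = 1061.9 W.
All ideal ⇒ P_in = P_out, so I_supply = 1061.9/415 = 2.56 A.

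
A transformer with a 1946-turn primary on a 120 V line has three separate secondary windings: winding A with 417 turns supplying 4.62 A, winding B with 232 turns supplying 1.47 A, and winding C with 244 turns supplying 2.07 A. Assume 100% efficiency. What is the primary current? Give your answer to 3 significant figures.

I_p ≈ 1.42 A

V_A = 120 × 417/1946 = 25.714 V; V_B = 120 × 232/1946 = 14.306 V; V_C = 120 × 244/1946 = 15.046 V.
P_out = V_A I_A + V_B I_B + V_C I_C = 25.714×4.62 + 14.306×1.47 + 15.046×2.07 = 118.80 + 21.030 + 31.146 = 170.98 W.
Ideal ⇒ P_in = P_out, so I_p = P_out/V_p = 170.98/120 = 1.42 A.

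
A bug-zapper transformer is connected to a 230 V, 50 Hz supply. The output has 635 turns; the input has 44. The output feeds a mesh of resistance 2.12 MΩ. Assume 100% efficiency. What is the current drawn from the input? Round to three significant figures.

I_in ≈ 0.0226 A

V_out = V_in × N_out/N_in = 230 × 635/44 = 3319.3 V.
I_out = V_out/R = 3319.3/(2.12×10^6) = 0.0015657 A.
For an ideal transformer I_in N_in = I_out N_out, so I_in = 0.0015657 × 635/44 = 0.0226 A.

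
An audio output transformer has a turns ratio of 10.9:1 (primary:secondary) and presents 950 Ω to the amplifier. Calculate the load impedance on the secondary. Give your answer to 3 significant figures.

Z_s ≈ 8.00 Ω

Z_s = Z_p/(N_p/N_s)² = 950/10.9² = 8.00 Ω.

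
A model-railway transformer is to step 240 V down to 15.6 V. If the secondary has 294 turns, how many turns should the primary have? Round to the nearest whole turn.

N_p/N_s = V_p/V_s, so N_p = 294 × 240/15.6 = 4523.1 ≈ 4523 turns.

N_p = 4523 turns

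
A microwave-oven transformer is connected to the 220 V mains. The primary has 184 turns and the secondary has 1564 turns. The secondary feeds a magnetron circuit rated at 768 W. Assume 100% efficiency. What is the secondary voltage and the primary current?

V_s = V_p × N_s/N_p = 220 × 1564/184 = 1870.0 V.
I_s = P/V_s = 768/1870.0 = 0.41070 A.
I_p = I_s × N_s/N_p = 0.41070 × 1564/184 = 3.49 A.

V_s ≈ 1870 V, I_p ≈ 3.49 A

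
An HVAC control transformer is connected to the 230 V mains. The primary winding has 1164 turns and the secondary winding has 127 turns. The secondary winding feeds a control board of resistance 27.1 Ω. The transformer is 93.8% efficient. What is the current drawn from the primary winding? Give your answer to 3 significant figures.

V_s = 230 × 127/1164 = 25.095 V.
I_s = V_s/R = 25.095/27.1 = 0.92600 A.
P_out = V_s I_s = 25.095 × 0.92600 = 23.237 W.
P_in = P_out/η = 23.237/0.938 = 24.773 W.
I_p = P_in/V_p = 24.773/230 = 0.108 A.

I_p ≈ 0.108 A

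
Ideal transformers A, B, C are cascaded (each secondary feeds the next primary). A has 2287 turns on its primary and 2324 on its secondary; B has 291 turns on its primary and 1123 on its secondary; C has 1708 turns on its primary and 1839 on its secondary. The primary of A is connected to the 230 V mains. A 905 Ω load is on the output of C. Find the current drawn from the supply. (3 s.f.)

After A: V = 230.00 × 2324/2287 = 233.72 V.
After B: V = 233.72 × 1123/291 = 901.95 V.
After C: V = 901.95 × 1839/1708 = 971.13 V.
I_load = 971.13/905 = 1.0731 A, so P_out = 971.13 × 1.0731 = 1042.1 W.
All ideal ⇒ P_in = P_out, so I_supply = 1042.1/230 = 4.53 A.

I_supply ≈ 4.53 A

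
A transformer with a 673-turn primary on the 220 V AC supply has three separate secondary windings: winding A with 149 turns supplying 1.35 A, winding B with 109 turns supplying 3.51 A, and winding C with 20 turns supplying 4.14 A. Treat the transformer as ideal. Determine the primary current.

V_A = 220 × 149/673 = 48.707 V; V_B = 220 × 109/673 = 35.632 V; V_C = 220 × 20/673 = 6.5379 V.
P_out = V_A I_A + V_B I_B + V_C I_C = 48.707×1.35 + 35.632×3.51 + 6.5379×4.14 = 65.755 + 125.07 + 27.067 = 217.89 W.
Ideal ⇒ P_in = P_out, so I_p = P_out/V_p = 217.89/220 = 0.990 A.

I_p ≈ 0.990 A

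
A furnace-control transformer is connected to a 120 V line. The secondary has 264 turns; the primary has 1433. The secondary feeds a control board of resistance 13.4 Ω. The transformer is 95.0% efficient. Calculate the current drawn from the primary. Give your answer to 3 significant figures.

I_p ≈ 0.320 A

V_s = 120 × 264/1433 = 22.107 V.
I_s = V_s/R = 22.107/13.4 = 1.6498 A.
P_out = V_s I_s = 22.107 × 1.6498 = 36.473 W.
P_in = P_out/η = 36.473/0.950 = 38.393 W.
I_p = P_in/V_p = 38.393/120 = 0.320 A.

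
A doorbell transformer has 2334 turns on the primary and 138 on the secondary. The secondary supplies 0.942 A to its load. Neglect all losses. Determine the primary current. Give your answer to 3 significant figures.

I_p ≈ 0.0557 A

For an ideal transformer I_p/I_s = N_s/N_p, so I_p = 0.942 × 138/2334 = 0.0557 A.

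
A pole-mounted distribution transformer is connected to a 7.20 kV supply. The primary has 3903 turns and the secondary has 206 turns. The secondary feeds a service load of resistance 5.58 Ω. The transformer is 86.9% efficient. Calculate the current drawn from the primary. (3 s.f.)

V_s = 7200 × 206/3903 = 380.02 V.
I_s = V_s/R = 380.02/5.58 = 68.103 A.
P_out = V_s I_s = 380.02 × 68.103 = 25880 W.
P_in = P_out/η = 25880/0.869 = 29782 W.
I_p = P_in/V_p = 29782/7200 = 4.14 A.

I_p ≈ 4.14 A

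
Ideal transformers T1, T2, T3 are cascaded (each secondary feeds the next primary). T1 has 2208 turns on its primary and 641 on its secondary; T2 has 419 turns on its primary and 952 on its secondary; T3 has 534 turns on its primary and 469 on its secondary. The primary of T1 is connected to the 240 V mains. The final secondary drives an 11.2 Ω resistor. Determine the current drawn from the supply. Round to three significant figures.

I_supply ≈ 7.19 A

After T1: V = 240.00 × 641/2208 = 69.674 V.
After T2: V = 69.674 × 952/419 = 158.30 V.
After T3: V = 158.30 × 469/534 = 139.04 V.
I_load = 139.04/11.2 = 12.414 A, so P_out = 139.04 × 12.414 = 1726.0 W.
All ideal ⇒ P_in = P_out, so I_supply = 1726.0/240 = 7.19 A.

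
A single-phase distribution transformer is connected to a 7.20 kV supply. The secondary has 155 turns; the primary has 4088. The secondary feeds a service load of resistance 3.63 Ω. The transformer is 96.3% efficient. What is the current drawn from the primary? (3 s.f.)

I_p ≈ 2.96 A

V_s = 7200 × 155/4088 = 272.99 V.
I_s = V_s/R = 272.99/3.63 = 75.205 A.
P_out = V_s I_s = 272.99 × 75.205 = 20531 W.
P_in = P_out/η = 20531/0.963 = 21319 W.
I_p = P_in/V_p = 21319/7200 = 2.96 A.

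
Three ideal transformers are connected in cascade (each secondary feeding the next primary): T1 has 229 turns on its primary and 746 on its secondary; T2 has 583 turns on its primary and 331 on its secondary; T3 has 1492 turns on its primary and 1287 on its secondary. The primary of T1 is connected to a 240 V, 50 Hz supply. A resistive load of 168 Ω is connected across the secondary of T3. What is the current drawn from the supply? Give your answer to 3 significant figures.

Secondary of T1: V = 240.00 × 746/229 = 781.83 V.
Secondary of T2: V = 781.83 × 331/583 = 443.89 V.
Secondary of T3: V = 443.89 × 1287/1492 = 382.90 V.
I_load = 382.90/168 = 2.2792 A, so P_out = 382.90 × 2.2792 = 872.69 W.
All ideal ⇒ P_in = P_out, so I_supply = 872.69/240 = 3.64 A.

I_supply ≈ 3.64 A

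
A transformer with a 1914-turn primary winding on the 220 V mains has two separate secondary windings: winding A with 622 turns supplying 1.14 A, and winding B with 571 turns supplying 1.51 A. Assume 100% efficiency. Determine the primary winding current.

I_p ≈ 0.821 A

V_A = 220 × 622/1914 = 71.494 V; V_B = 220 × 571/1914 = 65.632 V.
P_out = V_A I_A + V_B I_B = 71.494×1.14 + 65.632×1.51 = 81.503 + 99.105 = 180.61 W.
Ideal ⇒ P_in = P_out, so I_p = P_out/V_p = 180.61/220 = 0.821 A.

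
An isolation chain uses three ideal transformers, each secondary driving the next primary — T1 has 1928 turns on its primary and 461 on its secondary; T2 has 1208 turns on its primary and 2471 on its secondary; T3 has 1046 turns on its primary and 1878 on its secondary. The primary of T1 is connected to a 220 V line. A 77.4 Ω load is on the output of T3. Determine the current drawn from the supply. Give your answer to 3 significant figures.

I_supply ≈ 2.19 A

Secondary of T1: V = 220.00 × 461/1928 = 52.604 V.
Secondary of T2: V = 52.604 × 2471/1208 = 107.60 V.
Secondary of T3: V = 107.60 × 1878/1046 = 193.19 V.
I_load = 193.19/77.4 = 2.4960 A, so P_out = 193.19 × 2.4960 = 482.20 W.
All ideal ⇒ P_in = P_out, so I_supply = 482.20/220 = 2.19 A.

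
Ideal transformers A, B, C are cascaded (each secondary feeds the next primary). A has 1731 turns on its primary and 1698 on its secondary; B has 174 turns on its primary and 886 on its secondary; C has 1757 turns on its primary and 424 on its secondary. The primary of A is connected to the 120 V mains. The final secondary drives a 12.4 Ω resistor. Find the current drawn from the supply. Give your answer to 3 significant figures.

I_supply ≈ 14.1 A

Secondary of A: V = 120.00 × 1698/1731 = 117.71 V.
Secondary of B: V = 117.71 × 886/174 = 599.39 V.
Secondary of C: V = 599.39 × 424/1757 = 144.64 V.
I_load = 144.64/12.4 = 11.665 A, so P_out = 144.64 × 11.665 = 1687.2 W.
All ideal ⇒ P_in = P_out, so I_supply = 1687.2/120 = 14.1 A.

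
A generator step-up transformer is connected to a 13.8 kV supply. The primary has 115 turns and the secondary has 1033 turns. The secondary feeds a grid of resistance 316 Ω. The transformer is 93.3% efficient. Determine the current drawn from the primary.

I_p ≈ 3780 A

V_s = 13800 × 1033/115 = 123960 V.
I_s = V_s/R = 123960/316 = 392.28 A.
P_out = V_s I_s = 123960 × 392.28 = 4.8627×10^7 W.
P_in = P_out/η = 4.8627×10^7/0.933 = 5.2119×10^7 W.
I_p = P_in/V_p = 5.2119×10^7/13800 = 3780 A.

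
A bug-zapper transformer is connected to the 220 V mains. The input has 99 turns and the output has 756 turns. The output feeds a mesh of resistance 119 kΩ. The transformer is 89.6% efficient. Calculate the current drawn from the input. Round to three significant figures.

V_out = 220 × 756/99 = 1680.0 V.
I_out = V_out/R = 1680.0/119000 = 0.014118 A.
P_out = V_out I_out = 1680.0 × 0.014118 = 23.718 W.
P_in = P_out/η = 23.718/0.896 = 26.471 W.
I_in = P_in/V_in = 26.471/220 = 0.120 A.

I_in ≈ 0.120 A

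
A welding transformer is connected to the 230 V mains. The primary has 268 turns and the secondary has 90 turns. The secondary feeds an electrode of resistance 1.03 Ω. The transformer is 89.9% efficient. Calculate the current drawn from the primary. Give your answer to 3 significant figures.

I_p ≈ 28.0 A

V_s = 230 × 90/268 = 77.239 V.
I_s = V_s/R = 77.239/1.03 = 74.989 A.
P_out = V_s I_s = 77.239 × 74.989 = 5792.1 W.
P_in = P_out/η = 5792.1/0.899 = 6442.8 W.
I_p = P_in/V_p = 6442.8/230 = 28.0 A.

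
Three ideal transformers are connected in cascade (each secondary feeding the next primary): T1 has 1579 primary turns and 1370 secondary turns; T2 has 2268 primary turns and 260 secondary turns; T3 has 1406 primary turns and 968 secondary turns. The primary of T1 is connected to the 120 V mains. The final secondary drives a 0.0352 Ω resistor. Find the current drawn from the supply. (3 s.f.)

Secondary of T1: V = 120.00 × 1370/1579 = 104.12 V.
Secondary of T2: V = 104.12 × 260/2268 = 11.936 V.
Secondary of T3: V = 11.936 × 968/1406 = 8.2175 V.
I_load = 8.2175/0.0352 = 233.45 A, so P_out = 8.2175 × 233.45 = 1918.4 W.
All ideal ⇒ P_in = P_out, so I_supply = 1918.4/120 = 16.0 A.

I_supply ≈ 16.0 A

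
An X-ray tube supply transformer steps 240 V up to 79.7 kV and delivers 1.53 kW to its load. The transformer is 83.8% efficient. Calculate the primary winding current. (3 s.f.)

I_p ≈ 7.61 A

P_in = P_out/η = 1530/0.838 = 1825.8 W.
I_p = P_in/V_p = 1825.8/240 = 7.61 A.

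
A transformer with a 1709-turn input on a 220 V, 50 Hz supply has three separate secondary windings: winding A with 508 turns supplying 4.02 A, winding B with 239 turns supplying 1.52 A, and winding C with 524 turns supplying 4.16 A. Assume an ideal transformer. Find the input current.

V_A = 220 × 508/1709 = 65.395 V; V_B = 220 × 239/1709 = 30.767 V; V_C = 220 × 524/1709 = 67.455 V.
P_out = V_A I_A + V_B I_B + V_C I_C = 65.395×4.02 + 30.767×1.52 + 67.455×4.16 = 262.89 + 46.765 + 280.61 = 590.26 W.
Ideal ⇒ P_in = P_out, so I_in = P_out/V_in = 590.26/220 = 2.68 A.

I_in ≈ 2.68 A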